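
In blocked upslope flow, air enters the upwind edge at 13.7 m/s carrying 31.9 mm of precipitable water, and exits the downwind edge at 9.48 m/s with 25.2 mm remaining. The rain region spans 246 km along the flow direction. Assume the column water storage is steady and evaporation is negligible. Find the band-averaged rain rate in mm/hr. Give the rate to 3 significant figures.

Column moisture flux per unit crosswind length is F = V × PW.
Inflow: F_in = 13.7 × 31.9 = 437.03 mm·m/s
Outflow: F_out = 9.48 × 25.2 = 238.896 mm·m/s
Steady-state rate R = (F_in − F_out)/L = (437.03 − 238.896) / 246000 m = 8.054e-04 mm/s.
R = 8.054e-04 × 3600 = 2.90 mm/hr.

R ≈ 2.90 mm/hr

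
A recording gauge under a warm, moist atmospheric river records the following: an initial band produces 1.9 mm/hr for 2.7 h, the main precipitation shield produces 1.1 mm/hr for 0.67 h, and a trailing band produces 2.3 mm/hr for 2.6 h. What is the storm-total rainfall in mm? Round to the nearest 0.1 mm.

Total = Σ Rᵢ Δtᵢ = 1.9 × 2.7 + 1.1 × 0.67 + 2.3 × 2.6
      = 5.13 + 0.737 + 5.98 = 11.8 mm.

total ≈ 11.8 mm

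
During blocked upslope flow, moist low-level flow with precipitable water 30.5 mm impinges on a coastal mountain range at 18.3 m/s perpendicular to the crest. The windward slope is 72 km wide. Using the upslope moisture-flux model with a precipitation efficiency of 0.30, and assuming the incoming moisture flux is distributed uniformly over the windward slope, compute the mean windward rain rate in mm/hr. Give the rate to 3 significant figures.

R ≈ 8.37 mm/hr

Incoming column moisture flux per unit ridge length: F = V × PW = 18.3 × 30.5 = 558.15 mm·m/s.
Spread over the 72 km slope with efficiency ε = 0.30: R = ε·F/W = 0.30 × 558.15 / 72000 m = 2.326e-03 mm/s.
R = 2.326e-03 × 3600 = 8.37 mm/hr.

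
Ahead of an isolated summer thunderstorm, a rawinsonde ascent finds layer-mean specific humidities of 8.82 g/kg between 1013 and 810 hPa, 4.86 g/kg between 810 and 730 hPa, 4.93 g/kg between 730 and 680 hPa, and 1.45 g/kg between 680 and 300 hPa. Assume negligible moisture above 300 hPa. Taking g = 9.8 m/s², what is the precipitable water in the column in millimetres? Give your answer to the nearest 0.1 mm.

PW ≈ 30.4 mm

Precipitable water is the column-integrated vapour mass per unit area: PW = (1/g) Σ q̄ Δp, with q in kg/kg and Δp in Pa (1 kg/m² of water = 1 mm).
Layer 1013–810 hPa: Δp = 203 hPa = 20300 Pa, q̄ = 0.00882 kg/kg → 0.00882 × 20300 / 9.8 = 18.27 mm
Layer 810–730 hPa: Δp = 80 hPa = 8000 Pa, q̄ = 0.00486 kg/kg → 0.00486 × 8000 / 9.8 = 3.97 mm
Layer 730–680 hPa: Δp = 50 hPa = 5000 Pa, q̄ = 0.00493 kg/kg → 0.00493 × 5000 / 9.8 = 2.52 mm
Layer 680–300 hPa: Δp = 380 hPa = 38000 Pa, q̄ = 0.00145 kg/kg → 0.00145 × 38000 / 9.8 = 5.62 mm
PW = 18.27 + 3.97 + 2.52 + 5.62 = 30.38 ≈ 30.4 mm.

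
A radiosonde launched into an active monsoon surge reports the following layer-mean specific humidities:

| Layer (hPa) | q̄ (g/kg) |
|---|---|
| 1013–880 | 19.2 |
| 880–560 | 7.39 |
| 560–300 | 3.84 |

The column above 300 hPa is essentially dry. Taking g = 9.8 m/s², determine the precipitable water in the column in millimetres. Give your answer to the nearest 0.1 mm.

PW ≈ 60.4 mm

Precipitable water is the column-integrated vapour mass per unit area: PW = (1/g) Σ q̄ Δp, with q in kg/kg and Δp in Pa (1 kg/m² of water = 1 mm).
Layer 1013–880 hPa: Δp = 133 hPa = 13300 Pa, q̄ = 0.0192 kg/kg → 0.0192 × 13300 / 9.8 = 26.06 mm
Layer 880–560 hPa: Δp = 320 hPa = 32000 Pa, q̄ = 0.00739 kg/kg → 0.00739 × 32000 / 9.8 = 24.13 mm
Layer 560–300 hPa: Δp = 260 hPa = 26000 Pa, q̄ = 0.00384 kg/kg → 0.00384 × 26000 / 9.8 = 10.19 mm
PW = 26.06 + 24.13 + 10.19 = 60.38 ≈ 60.4 mm.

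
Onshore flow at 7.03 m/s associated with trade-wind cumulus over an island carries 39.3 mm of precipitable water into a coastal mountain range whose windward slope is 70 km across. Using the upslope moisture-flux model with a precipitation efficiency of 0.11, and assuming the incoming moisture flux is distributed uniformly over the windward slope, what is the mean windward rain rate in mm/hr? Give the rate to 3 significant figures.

Incoming column moisture flux per unit ridge length: F = V × PW = 7.03 × 39.3 = 276.279 mm·m/s.
Spread over the 70 km slope with efficiency ε = 0.11: R = ε·F/W = 0.11 × 276.279 / 70000 m = 4.342e-04 mm/s.
R = 4.342e-04 × 3600 = 1.56 mm/hr.

R ≈ 1.56 mm/hr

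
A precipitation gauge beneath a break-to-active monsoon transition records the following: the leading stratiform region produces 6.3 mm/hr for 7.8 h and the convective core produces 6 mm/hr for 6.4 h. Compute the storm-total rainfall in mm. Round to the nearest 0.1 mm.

total ≈ 87.5 mm

Total = Σ Rᵢ Δtᵢ = 6.3 × 7.8 + 6 × 6.4
      = 49.14 + 38.4 = 87.5 mm.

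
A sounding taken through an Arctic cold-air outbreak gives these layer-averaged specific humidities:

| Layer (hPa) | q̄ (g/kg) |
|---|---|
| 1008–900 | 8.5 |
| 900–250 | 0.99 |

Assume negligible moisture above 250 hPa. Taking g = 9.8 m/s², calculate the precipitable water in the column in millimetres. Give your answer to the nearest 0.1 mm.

Precipitable water is the column-integrated vapour mass per unit area: PW = (1/g) Σ q̄ Δp, with q in kg/kg and Δp in Pa (1 kg/m² of water = 1 mm).
Layer 1008–900 hPa: Δp = 108 hPa = 10800 Pa, q̄ = 0.0085 kg/kg → 0.0085 × 10800 / 9.8 = 9.37 mm
Layer 900–250 hPa: Δp = 650 hPa = 65000 Pa, q̄ = 0.00099 kg/kg → 0.00099 × 65000 / 9.8 = 6.57 mm
PW = 9.37 + 6.57 = 15.94 ≈ 15.9 mm.

PW ≈ 15.9 mm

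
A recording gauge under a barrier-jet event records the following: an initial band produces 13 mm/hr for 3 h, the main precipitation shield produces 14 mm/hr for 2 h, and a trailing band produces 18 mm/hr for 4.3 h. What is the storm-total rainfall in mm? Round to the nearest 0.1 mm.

total ≈ 144.4 mm

Total = Σ Rᵢ Δtᵢ = 13 × 3 + 14 × 2 + 18 × 4.3
      = 39 + 28 + 77.4 = 144.4 mm.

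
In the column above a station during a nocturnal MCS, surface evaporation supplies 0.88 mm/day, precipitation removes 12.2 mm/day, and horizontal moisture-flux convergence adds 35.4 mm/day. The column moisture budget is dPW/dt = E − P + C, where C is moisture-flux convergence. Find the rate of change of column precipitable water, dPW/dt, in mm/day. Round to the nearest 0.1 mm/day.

dPW/dt ≈ 24.1 mm/day

dPW/dt = E − P + C = 0.88 − 12.2 + (35.4) = 24.1 mm/day.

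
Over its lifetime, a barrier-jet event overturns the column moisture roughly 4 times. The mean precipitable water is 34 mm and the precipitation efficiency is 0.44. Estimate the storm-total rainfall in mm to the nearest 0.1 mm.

rainfall ≈ 59.8 mm

Each cycle deposits ε × PW = 0.44 × 34 = 14.96 mm.
Over 4 cycles: 4 × 14.96 = 59.8 mm.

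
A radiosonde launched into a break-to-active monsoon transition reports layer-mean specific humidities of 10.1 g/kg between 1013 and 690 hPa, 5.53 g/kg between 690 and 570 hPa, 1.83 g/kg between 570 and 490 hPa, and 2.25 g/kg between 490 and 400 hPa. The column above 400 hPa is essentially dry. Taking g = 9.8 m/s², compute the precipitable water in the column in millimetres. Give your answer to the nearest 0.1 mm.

PW ≈ 43.6 mm

Precipitable water is the column-integrated vapour mass per unit area: PW = (1/g) Σ q̄ Δp, with q in kg/kg and Δp in Pa (1 kg/m² of water = 1 mm).
Layer 1013–690 hPa: Δp = 323 hPa = 32300 Pa, q̄ = 0.0101 kg/kg → 0.0101 × 32300 / 9.8 = 33.29 mm
Layer 690–570 hPa: Δp = 120 hPa = 12000 Pa, q̄ = 0.00553 kg/kg → 0.00553 × 12000 / 9.8 = 6.77 mm
Layer 570–490 hPa: Δp = 80 hPa = 8000 Pa, q̄ = 0.00183 kg/kg → 0.00183 × 8000 / 9.8 = 1.49 mm
Layer 490–400 hPa: Δp = 90 hPa = 9000 Pa, q̄ = 0.00225 kg/kg → 0.00225 × 9000 / 9.8 = 2.07 mm
PW = 33.29 + 6.77 + 1.49 + 2.07 = 43.62 ≈ 43.6 mm.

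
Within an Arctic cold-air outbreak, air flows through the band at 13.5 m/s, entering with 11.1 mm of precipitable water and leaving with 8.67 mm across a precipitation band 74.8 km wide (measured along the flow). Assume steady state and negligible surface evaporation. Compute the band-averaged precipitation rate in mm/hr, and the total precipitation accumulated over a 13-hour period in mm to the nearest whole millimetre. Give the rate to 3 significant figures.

R ≈ 1.58 mm/hr; total ≈ 21 mm

Column moisture flux per unit crosswind length is F = V × PW.
Inflow: F_in = 13.5 × 11.1 = 149.85 mm·m/s
Outflow: F_out = 13.5 × 8.67 = 117.045 mm·m/s
Steady-state rate R = (F_in − F_out)/L = (149.85 − 117.045) / 74800 m = 4.386e-04 mm/s.
R = 4.386e-04 × 3600 = 1.58 mm/hr.
Over 13 h: total = 1.58 × 13 = 20.54 ≈ 21 mm.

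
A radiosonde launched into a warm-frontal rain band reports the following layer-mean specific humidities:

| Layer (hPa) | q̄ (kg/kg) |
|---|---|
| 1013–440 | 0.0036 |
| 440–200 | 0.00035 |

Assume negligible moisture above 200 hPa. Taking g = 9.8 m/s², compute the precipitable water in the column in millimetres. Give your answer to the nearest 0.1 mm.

PW ≈ 21.9 mm

Precipitable water is the column-integrated vapour mass per unit area: PW = (1/g) Σ q̄ Δp, with q in kg/kg and Δp in Pa (1 kg/m² of water = 1 mm).
Layer 1013–440 hPa: Δp = 573 hPa = 57300 Pa, q̄ = 0.0036 kg/kg → 0.0036 × 57300 / 9.8 = 21.05 mm
Layer 440–200 hPa: Δp = 240 hPa = 24000 Pa, q̄ = 0.00035 kg/kg → 0.00035 × 24000 / 9.8 = 0.86 mm
PW = 21.05 + 0.86 = 21.91 ≈ 21.9 mm.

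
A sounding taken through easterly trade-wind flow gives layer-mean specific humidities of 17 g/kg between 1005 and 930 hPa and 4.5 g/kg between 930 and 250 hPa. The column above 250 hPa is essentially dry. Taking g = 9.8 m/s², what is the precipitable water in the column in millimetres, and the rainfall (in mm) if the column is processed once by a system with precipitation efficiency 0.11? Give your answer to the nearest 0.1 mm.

PW ≈ 44.2 mm; rainfall ≈ 4.9 mm

Precipitable water is the column-integrated vapour mass per unit area: PW = (1/g) Σ q̄ Δp, with q in kg/kg and Δp in Pa (1 kg/m² of water = 1 mm).
Layer 1005–930 hPa: Δp = 75 hPa = 7500 Pa, q̄ = 0.017 kg/kg → 0.017 × 7500 / 9.8 = 13.01 mm
Layer 930–250 hPa: Δp = 680 hPa = 68000 Pa, q̄ = 0.0045 kg/kg → 0.0045 × 68000 / 9.8 = 31.22 mm
PW = 13.01 + 31.22 = 44.23 ≈ 44.2 mm.
Rainfall = ε × PW = 0.11 × 44.2 = 4.9 mm.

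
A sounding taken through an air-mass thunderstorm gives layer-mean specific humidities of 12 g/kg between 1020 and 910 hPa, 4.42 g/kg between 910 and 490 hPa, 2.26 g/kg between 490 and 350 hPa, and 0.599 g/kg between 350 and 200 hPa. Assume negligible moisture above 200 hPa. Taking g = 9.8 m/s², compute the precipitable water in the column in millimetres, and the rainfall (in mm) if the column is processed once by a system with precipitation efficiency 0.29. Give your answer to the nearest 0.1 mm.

Precipitable water is the column-integrated vapour mass per unit area: PW = (1/g) Σ q̄ Δp, with q in kg/kg and Δp in Pa (1 kg/m² of water = 1 mm).
Layer 1020–910 hPa: Δp = 110 hPa = 11000 Pa, q̄ = 0.012 kg/kg → 0.012 × 11000 / 9.8 = 13.47 mm
Layer 910–490 hPa: Δp = 420 hPa = 42000 Pa, q̄ = 0.00442 kg/kg → 0.00442 × 42000 / 9.8 = 18.94 mm
Layer 490–350 hPa: Δp = 140 hPa = 14000 Pa, q̄ = 0.00226 kg/kg → 0.00226 × 14000 / 9.8 = 3.23 mm
Layer 350–200 hPa: Δp = 150 hPa = 15000 Pa, q̄ = 0.000599 kg/kg → 0.000599 × 15000 / 9.8 = 0.92 mm
PW = 13.47 + 18.94 + 3.23 + 0.92 = 36.56 ≈ 36.6 mm.
Rainfall = ε × PW = 0.29 × 36.6 = 10.6 mm.

PW ≈ 36.6 mm; rainfall ≈ 10.6 mm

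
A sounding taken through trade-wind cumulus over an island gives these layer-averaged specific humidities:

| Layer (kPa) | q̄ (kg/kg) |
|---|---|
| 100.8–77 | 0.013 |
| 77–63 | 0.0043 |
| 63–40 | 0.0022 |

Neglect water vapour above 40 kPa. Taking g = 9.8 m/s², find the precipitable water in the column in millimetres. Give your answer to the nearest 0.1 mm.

Precipitable water is the column-integrated vapour mass per unit area: PW = (1/g) Σ q̄ Δp, with q in kg/kg and Δp in Pa (1 kg/m² of water = 1 mm).
Layer 100.8–77 kPa: Δp = 238 hPa = 23800 Pa, q̄ = 0.013 kg/kg → 0.013 × 23800 / 9.8 = 31.57 mm
Layer 77–63 kPa: Δp = 140 hPa = 14000 Pa, q̄ = 0.0043 kg/kg → 0.0043 × 14000 / 9.8 = 6.14 mm
Layer 63–40 kPa: Δp = 230 hPa = 23000 Pa, q̄ = 0.0022 kg/kg → 0.0022 × 23000 / 9.8 = 5.16 mm
PW = 31.57 + 6.14 + 5.16 = 42.87 ≈ 42.9 mm.

PW ≈ 42.9 mm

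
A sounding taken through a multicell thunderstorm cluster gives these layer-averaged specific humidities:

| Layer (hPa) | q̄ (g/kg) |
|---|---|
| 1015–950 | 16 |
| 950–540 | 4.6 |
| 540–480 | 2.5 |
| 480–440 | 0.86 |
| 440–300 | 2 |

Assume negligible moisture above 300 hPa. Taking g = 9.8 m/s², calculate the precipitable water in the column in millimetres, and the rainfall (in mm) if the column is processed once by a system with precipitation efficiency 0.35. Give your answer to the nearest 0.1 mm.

PW ≈ 34.6 mm; rainfall ≈ 12.1 mm

Precipitable water is the column-integrated vapour mass per unit area: PW = (1/g) Σ q̄ Δp, with q in kg/kg and Δp in Pa (1 kg/m² of water = 1 mm).
Layer 1015–950 hPa: Δp = 65 hPa = 6500 Pa, q̄ = 0.016 kg/kg → 0.016 × 6500 / 9.8 = 10.61 mm
Layer 950–540 hPa: Δp = 410 hPa = 41000 Pa, q̄ = 0.0046 kg/kg → 0.0046 × 41000 / 9.8 = 19.24 mm
Layer 540–480 hPa: Δp = 60 hPa = 6000 Pa, q̄ = 0.0025 kg/kg → 0.0025 × 6000 / 9.8 = 1.53 mm
Layer 480–440 hPa: Δp = 40 hPa = 4000 Pa, q̄ = 0.00086 kg/kg → 0.00086 × 4000 / 9.8 = 0.35 mm
Layer 440–300 hPa: Δp = 140 hPa = 14000 Pa, q̄ = 0.002 kg/kg → 0.002 × 14000 / 9.8 = 2.86 mm
PW = 10.61 + 19.24 + 1.53 + 0.35 + 2.86 = 34.59 ≈ 34.6 mm.
Rainfall = ε × PW = 0.35 × 34.6 = 12.1 mm.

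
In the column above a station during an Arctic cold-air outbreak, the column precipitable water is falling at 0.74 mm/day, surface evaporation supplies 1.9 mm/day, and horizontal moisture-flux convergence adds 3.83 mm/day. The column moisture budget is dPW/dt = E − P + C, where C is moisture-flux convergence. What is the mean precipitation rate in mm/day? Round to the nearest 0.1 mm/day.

P ≈ 6.5 mm/day

dPW/dt = -0.74 mm/day.
P = E + C − dPW/dt = 1.9 + (3.83) − (-0.74) = 6.5 mm/day.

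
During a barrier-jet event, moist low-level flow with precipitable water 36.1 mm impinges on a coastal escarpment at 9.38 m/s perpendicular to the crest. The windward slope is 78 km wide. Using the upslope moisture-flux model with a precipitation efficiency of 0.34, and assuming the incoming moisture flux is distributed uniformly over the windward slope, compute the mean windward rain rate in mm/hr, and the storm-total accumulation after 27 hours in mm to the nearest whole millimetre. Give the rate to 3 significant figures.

Incoming column moisture flux per unit ridge length: F = V × PW = 9.38 × 36.1 = 338.618 mm·m/s.
Spread over the 78 km slope with efficiency ε = 0.34: R = ε·F/W = 0.34 × 338.618 / 78000 m = 1.476e-03 mm/s.
R = 1.476e-03 × 3600 = 5.31 mm/hr.
Over 27 h: total = 5.31 × 27 = 143.37 ≈ 143 mm.

R ≈ 5.31 mm/hr; total ≈ 143 mm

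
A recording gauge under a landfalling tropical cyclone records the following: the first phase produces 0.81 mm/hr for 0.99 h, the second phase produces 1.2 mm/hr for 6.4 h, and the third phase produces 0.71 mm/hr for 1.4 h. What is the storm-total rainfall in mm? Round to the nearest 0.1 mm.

Total = Σ Rᵢ Δtᵢ = 0.81 × 0.99 + 1.2 × 6.4 + 0.71 × 1.4
      = 0.8019 + 7.68 + 0.994 = 9.5 mm.

total ≈ 9.5 mm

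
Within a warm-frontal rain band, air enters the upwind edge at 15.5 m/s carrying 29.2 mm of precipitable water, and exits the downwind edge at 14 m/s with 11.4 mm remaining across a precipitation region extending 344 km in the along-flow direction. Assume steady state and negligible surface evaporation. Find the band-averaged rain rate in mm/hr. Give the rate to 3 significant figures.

Column moisture flux per unit crosswind length is F = V × PW.
Inflow: F_in = 15.5 × 29.2 = 452.6 mm·m/s
Outflow: F_out = 14 × 11.4 = 159.6 mm·m/s
Steady-state rate R = (F_in − F_out)/L = (452.6 − 159.6) / 344000 m = 8.517e-04 mm/s.
R = 8.517e-04 × 3600 = 3.07 mm/hr.

R ≈ 3.07 mm/hr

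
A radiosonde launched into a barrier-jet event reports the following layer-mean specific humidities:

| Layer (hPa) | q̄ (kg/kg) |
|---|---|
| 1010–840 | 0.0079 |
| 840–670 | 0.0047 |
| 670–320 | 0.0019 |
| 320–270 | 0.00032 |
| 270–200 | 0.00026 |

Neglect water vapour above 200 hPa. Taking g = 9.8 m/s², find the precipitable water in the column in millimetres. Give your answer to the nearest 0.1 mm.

Precipitable water is the column-integrated vapour mass per unit area: PW = (1/g) Σ q̄ Δp, with q in kg/kg and Δp in Pa (1 kg/m² of water = 1 mm).
Layer 1010–840 hPa: Δp = 170 hPa = 17000 Pa, q̄ = 0.0079 kg/kg → 0.0079 × 17000 / 9.8 = 13.70 mm
Layer 840–670 hPa: Δp = 170 hPa = 17000 Pa, q̄ = 0.0047 kg/kg → 0.0047 × 17000 / 9.8 = 8.15 mm
Layer 670–320 hPa: Δp = 350 hPa = 35000 Pa, q̄ = 0.0019 kg/kg → 0.0019 × 35000 / 9.8 = 6.79 mm
Layer 320–270 hPa: Δp = 50 hPa = 5000 Pa, q̄ = 0.00032 kg/kg → 0.00032 × 5000 / 9.8 = 0.16 mm
Layer 270–200 hPa: Δp = 70 hPa = 7000 Pa, q̄ = 0.00026 kg/kg → 0.00026 × 7000 / 9.8 = 0.19 mm
PW = 13.70 + 8.15 + 6.79 + 0.16 + 0.19 = 28.99 ≈ 29.0 mm.

PW ≈ 29.0 mm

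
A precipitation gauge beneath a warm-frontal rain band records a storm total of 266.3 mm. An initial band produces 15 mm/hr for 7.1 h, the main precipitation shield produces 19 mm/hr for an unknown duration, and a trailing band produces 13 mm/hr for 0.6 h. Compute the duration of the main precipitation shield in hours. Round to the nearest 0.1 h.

Known phases: 15 × 7.1 + 13 × 0.6 = 106.5 + 7.8 = 114.3 mm.
Remaining depth = 266.3 − 114.3 = 152 mm.
Duration = 152 / 19 = 8.0 h.

duration ≈ 8.0 h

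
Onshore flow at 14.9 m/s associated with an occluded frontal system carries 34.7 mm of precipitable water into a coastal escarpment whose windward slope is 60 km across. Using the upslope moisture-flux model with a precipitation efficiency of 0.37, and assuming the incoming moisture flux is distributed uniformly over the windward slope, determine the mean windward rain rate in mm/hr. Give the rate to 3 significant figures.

Incoming column moisture flux per unit ridge length: F = V × PW = 14.9 × 34.7 = 517.03 mm·m/s.
Spread over the 60 km slope with efficiency ε = 0.37: R = ε·F/W = 0.37 × 517.03 / 60000 m = 3.188e-03 mm/s.
R = 3.188e-03 × 3600 = 11.5 mm/hr.

R ≈ 11.5 mm/hr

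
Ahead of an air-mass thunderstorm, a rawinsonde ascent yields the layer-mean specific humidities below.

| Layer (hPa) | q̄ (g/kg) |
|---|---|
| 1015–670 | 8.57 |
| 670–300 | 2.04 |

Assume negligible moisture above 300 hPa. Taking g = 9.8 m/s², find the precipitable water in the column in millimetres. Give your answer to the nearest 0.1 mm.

Precipitable water is the column-integrated vapour mass per unit area: PW = (1/g) Σ q̄ Δp, with q in kg/kg and Δp in Pa (1 kg/m² of water = 1 mm).
Layer 1015–670 hPa: Δp = 345 hPa = 34500 Pa, q̄ = 0.00857 kg/kg → 0.00857 × 34500 / 9.8 = 30.17 mm
Layer 670–300 hPa: Δp = 370 hPa = 37000 Pa, q̄ = 0.00204 kg/kg → 0.00204 × 37000 / 9.8 = 7.70 mm
PW = 30.17 + 7.70 = 37.87 ≈ 37.9 mm.

PW ≈ 37.9 mm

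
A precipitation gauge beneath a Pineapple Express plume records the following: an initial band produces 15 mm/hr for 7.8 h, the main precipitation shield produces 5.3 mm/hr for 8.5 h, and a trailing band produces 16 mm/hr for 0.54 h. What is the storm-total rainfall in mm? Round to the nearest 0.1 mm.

Total = Σ Rᵢ Δtᵢ = 15 × 7.8 + 5.3 × 8.5 + 16 × 0.54
      = 117 + 45.05 + 8.64 = 170.7 mm.

total ≈ 170.7 mm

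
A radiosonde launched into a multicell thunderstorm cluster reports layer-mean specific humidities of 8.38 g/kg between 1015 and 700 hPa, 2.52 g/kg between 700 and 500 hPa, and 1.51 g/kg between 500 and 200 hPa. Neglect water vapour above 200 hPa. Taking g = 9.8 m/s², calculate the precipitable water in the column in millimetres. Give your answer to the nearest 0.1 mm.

Precipitable water is the column-integrated vapour mass per unit area: PW = (1/g) Σ q̄ Δp, with q in kg/kg and Δp in Pa (1 kg/m² of water = 1 mm).
Layer 1015–700 hPa: Δp = 315 hPa = 31500 Pa, q̄ = 0.00838 kg/kg → 0.00838 × 31500 / 9.8 = 26.94 mm
Layer 700–500 hPa: Δp = 200 hPa = 20000 Pa, q̄ = 0.00252 kg/kg → 0.00252 × 20000 / 9.8 = 5.14 mm
Layer 500–200 hPa: Δp = 300 hPa = 30000 Pa, q̄ = 0.00151 kg/kg → 0.00151 × 30000 / 9.8 = 4.62 mm
PW = 26.94 + 5.14 + 4.62 = 36.70 ≈ 36.7 mm.

PW ≈ 36.7 mm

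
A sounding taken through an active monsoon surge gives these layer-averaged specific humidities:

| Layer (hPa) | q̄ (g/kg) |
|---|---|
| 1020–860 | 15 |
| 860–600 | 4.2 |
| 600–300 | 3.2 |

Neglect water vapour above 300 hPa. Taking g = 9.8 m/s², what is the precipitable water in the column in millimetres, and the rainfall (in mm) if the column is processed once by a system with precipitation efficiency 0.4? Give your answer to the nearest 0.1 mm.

PW ≈ 45.4 mm; rainfall ≈ 18.2 mm

Precipitable water is the column-integrated vapour mass per unit area: PW = (1/g) Σ q̄ Δp, with q in kg/kg and Δp in Pa (1 kg/m² of water = 1 mm).
Layer 1020–860 hPa: Δp = 160 hPa = 16000 Pa, q̄ = 0.015 kg/kg → 0.015 × 16000 / 9.8 = 24.49 mm
Layer 860–600 hPa: Δp = 260 hPa = 26000 Pa, q̄ = 0.0042 kg/kg → 0.0042 × 26000 / 9.8 = 11.14 mm
Layer 600–300 hPa: Δp = 300 hPa = 30000 Pa, q̄ = 0.0032 kg/kg → 0.0032 × 30000 / 9.8 = 9.80 mm
PW = 24.49 + 11.14 + 9.80 = 45.43 ≈ 45.4 mm.
Rainfall = ε × PW = 0.4 × 45.4 = 18.2 mm.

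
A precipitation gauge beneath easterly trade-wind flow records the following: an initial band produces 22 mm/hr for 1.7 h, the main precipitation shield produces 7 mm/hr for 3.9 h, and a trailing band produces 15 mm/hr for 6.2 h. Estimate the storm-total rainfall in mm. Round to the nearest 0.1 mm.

total ≈ 157.7 mm

Total = Σ Rᵢ Δtᵢ = 22 × 1.7 + 7 × 3.9 + 15 × 6.2
      = 37.4 + 27.3 + 93 = 157.7 mm.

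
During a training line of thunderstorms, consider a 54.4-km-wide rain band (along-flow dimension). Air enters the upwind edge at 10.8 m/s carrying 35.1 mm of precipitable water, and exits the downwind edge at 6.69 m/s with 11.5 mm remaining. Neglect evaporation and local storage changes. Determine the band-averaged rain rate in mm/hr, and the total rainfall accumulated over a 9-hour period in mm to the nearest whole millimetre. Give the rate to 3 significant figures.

R ≈ 20.0 mm/hr; total ≈ 180 mm

Column moisture flux per unit crosswind length is F = V × PW.
Inflow: F_in = 10.8 × 35.1 = 379.08 mm·m/s
Outflow: F_out = 6.69 × 11.5 = 76.935 mm·m/s
Steady-state rate R = (F_in − F_out)/L = (379.08 − 76.935) / 54400 m = 5.554e-03 mm/s.
R = 5.554e-03 × 3600 = 20.0 mm/hr.
Over 9 h: total = 20.0 × 9 = 180 mm.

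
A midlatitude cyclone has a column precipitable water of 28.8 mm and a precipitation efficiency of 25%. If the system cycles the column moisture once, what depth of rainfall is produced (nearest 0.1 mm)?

rainfall ≈ 7.2 mm

Rainfall = ε × PW = 0.25 × 28.8 = 7.2 mm.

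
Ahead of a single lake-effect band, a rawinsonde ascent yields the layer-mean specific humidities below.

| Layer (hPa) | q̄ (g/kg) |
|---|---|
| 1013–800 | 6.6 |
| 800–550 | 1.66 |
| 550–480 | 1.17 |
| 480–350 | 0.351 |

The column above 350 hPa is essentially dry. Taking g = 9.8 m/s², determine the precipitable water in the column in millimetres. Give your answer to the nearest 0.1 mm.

PW ≈ 19.9 mm

Precipitable water is the column-integrated vapour mass per unit area: PW = (1/g) Σ q̄ Δp, with q in kg/kg and Δp in Pa (1 kg/m² of water = 1 mm).
Layer 1013–800 hPa: Δp = 213 hPa = 21300 Pa, q̄ = 0.0066 kg/kg → 0.0066 × 21300 / 9.8 = 14.34 mm
Layer 800–550 hPa: Δp = 250 hPa = 25000 Pa, q̄ = 0.00166 kg/kg → 0.00166 × 25000 / 9.8 = 4.23 mm
Layer 550–480 hPa: Δp = 70 hPa = 7000 Pa, q̄ = 0.00117 kg/kg → 0.00117 × 7000 / 9.8 = 0.84 mm
Layer 480–350 hPa: Δp = 130 hPa = 13000 Pa, q̄ = 0.000351 kg/kg → 0.000351 × 13000 / 9.8 = 0.47 mm
PW = 14.34 + 4.23 + 0.84 + 0.47 = 19.88 ≈ 19.9 mm.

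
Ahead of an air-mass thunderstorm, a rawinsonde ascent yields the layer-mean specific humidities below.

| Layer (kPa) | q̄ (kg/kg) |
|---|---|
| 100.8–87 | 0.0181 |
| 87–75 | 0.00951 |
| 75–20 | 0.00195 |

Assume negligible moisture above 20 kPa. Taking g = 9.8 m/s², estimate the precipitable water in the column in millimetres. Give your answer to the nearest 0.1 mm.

PW ≈ 48.1 mm

Precipitable water is the column-integrated vapour mass per unit area: PW = (1/g) Σ q̄ Δp, with q in kg/kg and Δp in Pa (1 kg/m² of water = 1 mm).
Layer 100.8–87 kPa: Δp = 138 hPa = 13800 Pa, q̄ = 0.0181 kg/kg → 0.0181 × 13800 / 9.8 = 25.49 mm
Layer 87–75 kPa: Δp = 120 hPa = 12000 Pa, q̄ = 0.00951 kg/kg → 0.00951 × 12000 / 9.8 = 11.64 mm
Layer 75–20 kPa: Δp = 550 hPa = 55000 Pa, q̄ = 0.00195 kg/kg → 0.00195 × 55000 / 9.8 = 10.94 mm
PW = 25.49 + 11.64 + 10.94 = 48.07 ≈ 48.1 mm.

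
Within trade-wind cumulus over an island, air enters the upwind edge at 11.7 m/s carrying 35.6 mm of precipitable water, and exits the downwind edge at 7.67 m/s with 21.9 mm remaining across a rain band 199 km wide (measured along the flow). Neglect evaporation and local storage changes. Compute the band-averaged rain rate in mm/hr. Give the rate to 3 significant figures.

Column moisture flux per unit crosswind length is F = V × PW.
Inflow: F_in = 11.7 × 35.6 = 416.52 mm·m/s
Outflow: F_out = 7.67 × 21.9 = 167.973 mm·m/s
Steady-state rate R = (F_in − F_out)/L = (416.52 − 167.973) / 199000 m = 1.249e-03 mm/s.
R = 1.249e-03 × 3600 = 4.50 mm/hr.

R ≈ 4.50 mm/hr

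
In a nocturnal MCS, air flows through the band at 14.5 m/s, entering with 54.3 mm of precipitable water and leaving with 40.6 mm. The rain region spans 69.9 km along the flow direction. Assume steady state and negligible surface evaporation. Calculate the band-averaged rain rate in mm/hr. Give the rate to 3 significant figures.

R ≈ 10.2 mm/hr

Column moisture flux per unit crosswind length is F = V × PW.
Inflow: F_in = 14.5 × 54.3 = 787.35 mm·m/s
Outflow: F_out = 14.5 × 40.6 = 588.7 mm·m/s
Steady-state rate R = (F_in − F_out)/L = (787.35 − 588.7) / 69900 m = 2.842e-03 mm/s.
R = 2.842e-03 × 3600 = 10.2 mm/hr.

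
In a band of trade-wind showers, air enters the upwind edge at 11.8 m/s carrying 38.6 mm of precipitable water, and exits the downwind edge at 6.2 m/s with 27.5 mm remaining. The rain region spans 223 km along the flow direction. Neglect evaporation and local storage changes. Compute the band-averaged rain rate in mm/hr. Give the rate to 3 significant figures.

R ≈ 4.60 mm/hr

Column moisture flux per unit crosswind length is F = V × PW.
Inflow: F_in = 11.8 × 38.6 = 455.48 mm·m/s
Outflow: F_out = 6.2 × 27.5 = 170.5 mm·m/s
Steady-state rate R = (F_in − F_out)/L = (455.48 − 170.5) / 223000 m = 1.278e-03 mm/s.
R = 1.278e-03 × 3600 = 4.60 mm/hr.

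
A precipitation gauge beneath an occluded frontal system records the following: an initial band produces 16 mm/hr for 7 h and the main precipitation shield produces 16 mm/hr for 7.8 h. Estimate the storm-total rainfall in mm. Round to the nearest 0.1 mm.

total ≈ 236.8 mm

Total = Σ Rᵢ Δtᵢ = 16 × 7 + 16 × 7.8
      = 112 + 124.8 = 236.8 mm.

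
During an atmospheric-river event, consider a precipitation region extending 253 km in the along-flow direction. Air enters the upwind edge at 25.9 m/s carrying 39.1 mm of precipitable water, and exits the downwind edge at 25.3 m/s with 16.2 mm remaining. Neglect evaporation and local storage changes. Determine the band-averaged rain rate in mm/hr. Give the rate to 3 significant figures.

R ≈ 8.58 mm/hr

Column moisture flux per unit crosswind length is F = V × PW.
Inflow: F_in = 25.9 × 39.1 = 1012.69 mm·m/s
Outflow: F_out = 25.3 × 16.2 = 409.86 mm·m/s
Steady-state rate R = (F_in − F_out)/L = (1012.69 − 409.86) / 253000 m = 2.383e-03 mm/s.
R = 2.383e-03 × 3600 = 8.58 mm/hr.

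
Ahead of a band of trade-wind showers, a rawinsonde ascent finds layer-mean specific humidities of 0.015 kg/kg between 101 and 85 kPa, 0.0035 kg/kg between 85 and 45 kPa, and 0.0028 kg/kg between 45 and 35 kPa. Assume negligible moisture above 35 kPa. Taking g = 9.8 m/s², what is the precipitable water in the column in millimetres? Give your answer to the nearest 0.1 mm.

PW ≈ 41.6 mm

Precipitable water is the column-integrated vapour mass per unit area: PW = (1/g) Σ q̄ Δp, with q in kg/kg and Δp in Pa (1 kg/m² of water = 1 mm).
Layer 101–85 kPa: Δp = 160 hPa = 16000 Pa, q̄ = 0.015 kg/kg → 0.015 × 16000 / 9.8 = 24.49 mm
Layer 85–45 kPa: Δp = 400 hPa = 40000 Pa, q̄ = 0.0035 kg/kg → 0.0035 × 40000 / 9.8 = 14.29 mm
Layer 45–35 kPa: Δp = 100 hPa = 10000 Pa, q̄ = 0.0028 kg/kg → 0.0028 × 10000 / 9.8 = 2.86 mm
PW = 24.49 + 14.29 + 2.86 = 41.64 ≈ 41.6 mm.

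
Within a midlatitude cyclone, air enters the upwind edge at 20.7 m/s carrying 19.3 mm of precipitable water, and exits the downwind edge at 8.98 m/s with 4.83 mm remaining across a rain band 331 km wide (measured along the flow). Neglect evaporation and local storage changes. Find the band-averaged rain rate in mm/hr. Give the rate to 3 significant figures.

Column moisture flux per unit crosswind length is F = V × PW.
Inflow: F_in = 20.7 × 19.3 = 399.51 mm·m/s
Outflow: F_out = 8.98 × 4.83 = 43.3734 mm·m/s
Steady-state rate R = (F_in − F_out)/L = (399.51 − 43.3734) / 331000 m = 1.076e-03 mm/s.
R = 1.076e-03 × 3600 = 3.87 mm/hr.

R ≈ 3.87 mm/hr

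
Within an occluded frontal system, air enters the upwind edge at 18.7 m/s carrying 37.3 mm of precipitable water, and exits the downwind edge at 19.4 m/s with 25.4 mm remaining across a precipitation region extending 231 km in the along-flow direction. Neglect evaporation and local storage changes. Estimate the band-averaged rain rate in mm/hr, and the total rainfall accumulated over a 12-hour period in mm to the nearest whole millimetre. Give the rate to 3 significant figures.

Column moisture flux per unit crosswind length is F = V × PW.
Inflow: F_in = 18.7 × 37.3 = 697.51 mm·m/s
Outflow: F_out = 19.4 × 25.4 = 492.76 mm·m/s
Steady-state rate R = (F_in − F_out)/L = (697.51 − 492.76) / 231000 m = 8.864e-04 mm/s.
R = 8.864e-04 × 3600 = 3.19 mm/hr.
Over 12 h: total = 3.19 × 12 = 38.28 ≈ 38 mm.

R ≈ 3.19 mm/hr; total ≈ 38 mm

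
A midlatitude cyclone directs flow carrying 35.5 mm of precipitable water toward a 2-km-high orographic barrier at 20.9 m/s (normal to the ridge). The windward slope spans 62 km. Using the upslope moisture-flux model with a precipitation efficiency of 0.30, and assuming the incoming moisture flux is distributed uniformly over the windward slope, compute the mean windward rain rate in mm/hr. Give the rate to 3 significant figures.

R ≈ 12.9 mm/hr

Incoming column moisture flux per unit ridge length: F = V × PW = 20.9 × 35.5 = 741.95 mm·m/s.
Spread over the 62 km slope with efficiency ε = 0.30: R = ε·F/W = 0.30 × 741.95 / 62000 m = 3.590e-03 mm/s.
R = 3.590e-03 × 3600 = 12.9 mm/hr.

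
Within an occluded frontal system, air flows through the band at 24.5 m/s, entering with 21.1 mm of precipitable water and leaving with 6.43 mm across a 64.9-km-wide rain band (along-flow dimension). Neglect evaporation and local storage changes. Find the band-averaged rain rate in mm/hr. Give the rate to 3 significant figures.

R ≈ 19.9 mm/hr

Column moisture flux per unit crosswind length is F = V × PW.
Inflow: F_in = 24.5 × 21.1 = 516.95 mm·m/s
Outflow: F_out = 24.5 × 6.43 = 157.535 mm·m/s
Steady-state rate R = (F_in − F_out)/L = (516.95 − 157.535) / 64900 m = 5.538e-03 mm/s.
R = 5.538e-03 × 3600 = 19.9 mm/hr.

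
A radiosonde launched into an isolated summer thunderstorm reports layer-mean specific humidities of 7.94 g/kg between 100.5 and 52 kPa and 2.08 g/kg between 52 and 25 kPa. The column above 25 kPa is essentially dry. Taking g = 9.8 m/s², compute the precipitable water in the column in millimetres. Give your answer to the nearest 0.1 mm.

Precipitable water is the column-integrated vapour mass per unit area: PW = (1/g) Σ q̄ Δp, with q in kg/kg and Δp in Pa (1 kg/m² of water = 1 mm).
Layer 100.5–52 kPa: Δp = 485 hPa = 48500 Pa, q̄ = 0.00794 kg/kg → 0.00794 × 48500 / 9.8 = 39.29 mm
Layer 52–25 kPa: Δp = 270 hPa = 27000 Pa, q̄ = 0.00208 kg/kg → 0.00208 × 27000 / 9.8 = 5.73 mm
PW = 39.29 + 5.73 = 45.02 ≈ 45.0 mm.

PW ≈ 45.0 mm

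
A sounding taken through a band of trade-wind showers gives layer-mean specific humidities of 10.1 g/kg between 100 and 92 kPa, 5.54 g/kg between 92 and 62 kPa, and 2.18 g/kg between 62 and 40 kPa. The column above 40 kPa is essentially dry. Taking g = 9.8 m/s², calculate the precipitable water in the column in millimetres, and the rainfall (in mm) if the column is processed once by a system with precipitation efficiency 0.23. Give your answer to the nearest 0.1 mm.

PW ≈ 30.1 mm; rainfall ≈ 6.9 mm

Precipitable water is the column-integrated vapour mass per unit area: PW = (1/g) Σ q̄ Δp, with q in kg/kg and Δp in Pa (1 kg/m² of water = 1 mm).
Layer 100–92 kPa: Δp = 80 hPa = 8000 Pa, q̄ = 0.0101 kg/kg → 0.0101 × 8000 / 9.8 = 8.24 mm
Layer 92–62 kPa: Δp = 300 hPa = 30000 Pa, q̄ = 0.00554 kg/kg → 0.00554 × 30000 / 9.8 = 16.96 mm
Layer 62–40 kPa: Δp = 220 hPa = 22000 Pa, q̄ = 0.00218 kg/kg → 0.00218 × 22000 / 9.8 = 4.89 mm
PW = 8.24 + 16.96 + 4.89 = 30.09 ≈ 30.1 mm.
Rainfall = ε × PW = 0.23 × 30.1 = 6.9 mm.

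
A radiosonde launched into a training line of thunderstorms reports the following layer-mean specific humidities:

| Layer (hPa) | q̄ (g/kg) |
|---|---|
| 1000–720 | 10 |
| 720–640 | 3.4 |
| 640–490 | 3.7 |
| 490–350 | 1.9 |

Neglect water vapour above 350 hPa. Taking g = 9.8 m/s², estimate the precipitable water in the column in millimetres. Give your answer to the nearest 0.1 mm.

Precipitable water is the column-integrated vapour mass per unit area: PW = (1/g) Σ q̄ Δp, with q in kg/kg and Δp in Pa (1 kg/m² of water = 1 mm).
Layer 1000–720 hPa: Δp = 280 hPa = 28000 Pa, q̄ = 0.01 kg/kg → 0.01 × 28000 / 9.8 = 28.57 mm
Layer 720–640 hPa: Δp = 80 hPa = 8000 Pa, q̄ = 0.0034 kg/kg → 0.0034 × 8000 / 9.8 = 2.78 mm
Layer 640–490 hPa: Δp = 150 hPa = 15000 Pa, q̄ = 0.0037 kg/kg → 0.0037 × 15000 / 9.8 = 5.66 mm
Layer 490–350 hPa: Δp = 140 hPa = 14000 Pa, q̄ = 0.0019 kg/kg → 0.0019 × 14000 / 9.8 = 2.71 mm
PW = 28.57 + 2.78 + 5.66 + 2.71 = 39.72 ≈ 39.7 mm.

PW ≈ 39.7 mm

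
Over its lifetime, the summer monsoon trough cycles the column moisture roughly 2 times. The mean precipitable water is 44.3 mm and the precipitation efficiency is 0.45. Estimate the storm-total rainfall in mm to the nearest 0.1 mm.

Each cycle deposits ε × PW = 0.45 × 44.3 = 19.935 mm.
Over 2 cycles: 2 × 19.935 = 39.9 mm.

rainfall ≈ 39.9 mm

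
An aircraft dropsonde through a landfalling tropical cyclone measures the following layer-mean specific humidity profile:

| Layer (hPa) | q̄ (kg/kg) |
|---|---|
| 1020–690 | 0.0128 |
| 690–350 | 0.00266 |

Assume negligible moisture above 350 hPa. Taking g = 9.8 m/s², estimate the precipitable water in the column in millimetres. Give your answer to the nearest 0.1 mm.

PW ≈ 52.3 mm

Precipitable water is the column-integrated vapour mass per unit area: PW = (1/g) Σ q̄ Δp, with q in kg/kg and Δp in Pa (1 kg/m² of water = 1 mm).
Layer 1020–690 hPa: Δp = 330 hPa = 33000 Pa, q̄ = 0.0128 kg/kg → 0.0128 × 33000 / 9.8 = 43.10 mm
Layer 690–350 hPa: Δp = 340 hPa = 34000 Pa, q̄ = 0.00266 kg/kg → 0.00266 × 34000 / 9.8 = 9.23 mm
PW = 43.10 + 9.23 = 52.33 ≈ 52.3 mm.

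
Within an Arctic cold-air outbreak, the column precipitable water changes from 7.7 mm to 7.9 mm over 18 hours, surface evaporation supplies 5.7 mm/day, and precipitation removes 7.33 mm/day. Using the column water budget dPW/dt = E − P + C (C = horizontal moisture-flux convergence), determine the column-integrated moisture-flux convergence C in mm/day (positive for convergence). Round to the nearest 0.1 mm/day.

C ≈ 1.9 mm/day

dPW/dt = (7.9 − 7.7) mm / (18/24 day) = +0.267 mm/day.
C = dPW/dt − E + P = (+0.267) − 5.7 + 7.33 = 1.9 mm/day.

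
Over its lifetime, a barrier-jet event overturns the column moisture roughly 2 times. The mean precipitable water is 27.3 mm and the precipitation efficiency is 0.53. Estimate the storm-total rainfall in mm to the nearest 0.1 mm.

rainfall ≈ 28.9 mm

Each cycle deposits ε × PW = 0.53 × 27.3 = 14.469 mm.
Over 2 cycles: 2 × 14.469 = 28.9 mm.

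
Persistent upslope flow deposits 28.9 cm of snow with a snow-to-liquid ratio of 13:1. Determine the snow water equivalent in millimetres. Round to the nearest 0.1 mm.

SWE ≈ 22.2 mm

SWE = snow depth / ratio = 28.9 cm / 13 = 2.223 cm = 22.2 mm.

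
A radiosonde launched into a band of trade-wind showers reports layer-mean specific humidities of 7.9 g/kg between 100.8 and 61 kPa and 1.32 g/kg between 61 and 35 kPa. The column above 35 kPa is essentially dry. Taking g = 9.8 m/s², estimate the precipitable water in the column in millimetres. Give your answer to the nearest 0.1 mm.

Precipitable water is the column-integrated vapour mass per unit area: PW = (1/g) Σ q̄ Δp, with q in kg/kg and Δp in Pa (1 kg/m² of water = 1 mm).
Layer 100.8–61 kPa: Δp = 398 hPa = 39800 Pa, q̄ = 0.0079 kg/kg → 0.0079 × 39800 / 9.8 = 32.08 mm
Layer 61–35 kPa: Δp = 260 hPa = 26000 Pa, q̄ = 0.00132 kg/kg → 0.00132 × 26000 / 9.8 = 3.50 mm
PW = 32.08 + 3.50 = 35.58 ≈ 35.6 mm.

PW ≈ 35.6 mm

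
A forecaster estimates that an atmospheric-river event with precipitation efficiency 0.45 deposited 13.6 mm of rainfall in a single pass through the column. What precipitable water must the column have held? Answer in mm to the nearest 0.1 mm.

PW = rainfall / ε = 13.6 / 0.45 = 30.2 mm.

PW ≈ 30.2 mm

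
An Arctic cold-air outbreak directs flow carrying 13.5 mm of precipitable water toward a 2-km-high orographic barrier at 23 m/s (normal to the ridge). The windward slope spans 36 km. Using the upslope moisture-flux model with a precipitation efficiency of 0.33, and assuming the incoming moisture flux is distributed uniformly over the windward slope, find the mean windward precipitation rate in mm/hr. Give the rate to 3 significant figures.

R ≈ 10.2 mm/hr

Incoming column moisture flux per unit ridge length: F = V × PW = 23 × 13.5 = 310.5 mm·m/s.
Spread over the 36 km slope with efficiency ε = 0.33: R = ε·F/W = 0.33 × 310.5 / 36000 m = 2.846e-03 mm/s.
R = 2.846e-03 × 3600 = 10.2 mm/hr.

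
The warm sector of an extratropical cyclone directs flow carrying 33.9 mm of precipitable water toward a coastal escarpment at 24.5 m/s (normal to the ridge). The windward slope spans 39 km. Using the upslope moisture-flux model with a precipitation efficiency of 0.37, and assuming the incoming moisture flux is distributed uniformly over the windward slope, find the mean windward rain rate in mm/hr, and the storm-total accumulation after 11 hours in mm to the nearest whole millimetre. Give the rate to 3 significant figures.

Incoming column moisture flux per unit ridge length: F = V × PW = 24.5 × 33.9 = 830.55 mm·m/s.
Spread over the 39 km slope with efficiency ε = 0.37: R = ε·F/W = 0.37 × 830.55 / 39000 m = 7.880e-03 mm/s.
R = 7.880e-03 × 3600 = 28.4 mm/hr.
Over 11 h: total = 28.4 × 11 = 312.4 ≈ 312 mm.

R ≈ 28.4 mm/hr; total ≈ 312 mm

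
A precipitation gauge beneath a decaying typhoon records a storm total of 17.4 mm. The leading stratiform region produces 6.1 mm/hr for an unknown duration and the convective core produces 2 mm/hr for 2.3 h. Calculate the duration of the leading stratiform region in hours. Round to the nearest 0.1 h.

duration ≈ 2.1 h

Known phases: 2 × 2.3 = 4.6 mm.
Remaining depth = 17.4 − 4.6 = 12.8 mm.
Duration = 12.8 / 6.1 = 2.1 h.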